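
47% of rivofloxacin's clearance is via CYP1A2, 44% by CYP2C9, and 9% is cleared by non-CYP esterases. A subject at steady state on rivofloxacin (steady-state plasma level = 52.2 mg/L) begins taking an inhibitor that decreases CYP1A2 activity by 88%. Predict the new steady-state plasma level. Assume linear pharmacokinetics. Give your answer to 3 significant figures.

The CYP1A2 pathway (47% of clearance) drops to 0.12× activity: 0.47 × 0.12 = 0.0564.
CYP2C9 (44%) and the residual 9% are unaffected.
New clearance relative to baseline: 0.0564 + 0.44 + 0.09 = 0.5864.
With dosing unchanged, steady-state plasma level scales as 1/CL: 52.2 / 0.5864 = 89.0 mg/L.

89.0 mg/L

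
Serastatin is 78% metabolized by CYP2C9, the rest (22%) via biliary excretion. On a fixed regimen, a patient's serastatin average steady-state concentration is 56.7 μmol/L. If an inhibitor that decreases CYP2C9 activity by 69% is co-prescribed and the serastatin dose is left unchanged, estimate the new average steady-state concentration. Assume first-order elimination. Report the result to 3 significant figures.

123 μmol/L

The CYP2C9 pathway (78% of clearance) falls to 0.31× activity: 0.78 × 0.31 = 0.2418.
The remaining 22% of clearance is unaffected.
New clearance relative to baseline: 0.2418 + 0.22 = 0.4618.
New average steady-state concentration = baseline ÷ relative clearance = 56.7 / 0.4618 = 123 μmol/L.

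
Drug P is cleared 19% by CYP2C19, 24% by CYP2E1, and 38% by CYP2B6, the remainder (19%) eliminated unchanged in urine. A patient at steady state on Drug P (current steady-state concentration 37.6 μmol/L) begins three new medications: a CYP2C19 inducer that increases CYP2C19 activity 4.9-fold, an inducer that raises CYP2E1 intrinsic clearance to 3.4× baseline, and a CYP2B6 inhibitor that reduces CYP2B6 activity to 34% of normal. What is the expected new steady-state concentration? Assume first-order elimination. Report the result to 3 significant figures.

The CYP2C19 pathway (19% of clearance) is boosted to 4.9× activity: 0.19 × 4.9 = 0.931.
The CYP2E1 pathway (24% of clearance) rises to 3.4× activity: 0.24 × 3.4 = 0.816.
The CYP2B6 pathway (38% of clearance) falls to 0.34× activity: 0.38 × 0.34 = 0.1292.
Non-CYP routes (19%) are unchanged.
CL_new/CL_old = 0.931 + 0.816 + 0.1292 + 0.19 = 2.0662.
Steady-state concentration ∝ 1/CL: new value = 37.6 / 2.0662 = 18.2 μmol/L.

18.2 μmol/L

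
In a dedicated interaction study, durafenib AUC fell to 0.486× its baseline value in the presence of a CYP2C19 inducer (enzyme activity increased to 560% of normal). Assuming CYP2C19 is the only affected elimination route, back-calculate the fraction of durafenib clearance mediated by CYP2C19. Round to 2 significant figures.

CL'/CL = 1 / 0.486 = 2.058
5.6·fm + (1 − fm) = 2.058
fm = (2.058 − 1) / (5.6 − 1) = 0.23

0.23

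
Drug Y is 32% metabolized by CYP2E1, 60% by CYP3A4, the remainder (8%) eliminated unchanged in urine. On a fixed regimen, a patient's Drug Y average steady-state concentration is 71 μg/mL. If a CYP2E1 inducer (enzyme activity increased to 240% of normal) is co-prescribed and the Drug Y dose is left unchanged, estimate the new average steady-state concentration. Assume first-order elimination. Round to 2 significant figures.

The CYP2E1 pathway (32% of clearance) rises to 2.4× activity: 0.32 × 2.4 = 0.768.
CYP3A4 (60%) and the residual 8% are unaffected.
Relative clearance = 0.768 + 0.6 + 0.08 = 1.448.
With dosing unchanged, average steady-state concentration scales as 1/CL: 71 / 1.448 = 49 μg/mL.

49 μg/mL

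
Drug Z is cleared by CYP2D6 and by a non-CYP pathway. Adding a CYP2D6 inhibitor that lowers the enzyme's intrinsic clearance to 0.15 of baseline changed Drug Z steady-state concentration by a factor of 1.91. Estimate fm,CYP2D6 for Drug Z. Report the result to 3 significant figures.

Call the CYP2D6 fraction fm. After the interaction, CL_new/CL_old = fm × 0.15 + (1 − fm).
Steady-state concentration ratio = 1 / (new CL fraction), so new CL fraction = 1 / 1.91 = 0.5236.
fm × 0.15 + 1 − fm = 0.5236  ⇒  fm × (0.15 − 1) = −0.4764  ⇒  fm = 0.561.

0.561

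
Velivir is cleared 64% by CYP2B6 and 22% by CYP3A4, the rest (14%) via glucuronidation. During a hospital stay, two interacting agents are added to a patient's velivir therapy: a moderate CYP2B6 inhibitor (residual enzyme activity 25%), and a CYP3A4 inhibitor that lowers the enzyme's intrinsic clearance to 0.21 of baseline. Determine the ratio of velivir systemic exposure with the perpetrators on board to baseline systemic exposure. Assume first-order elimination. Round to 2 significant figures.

2.9

The CYP2B6 pathway (64% of clearance) is reduced to 0.25× activity: 0.64 × 0.25 = 0.16.
The CYP3A4 pathway (22% of clearance) is reduced to 0.21× activity: 0.22 × 0.21 = 0.0462.
Non-CYP routes (14%) are unchanged.
New clearance relative to baseline: 0.16 + 0.0462 + 0.14 = 0.3462.
Net systemic exposure ratio = 1 / 0.3462 = 2.9.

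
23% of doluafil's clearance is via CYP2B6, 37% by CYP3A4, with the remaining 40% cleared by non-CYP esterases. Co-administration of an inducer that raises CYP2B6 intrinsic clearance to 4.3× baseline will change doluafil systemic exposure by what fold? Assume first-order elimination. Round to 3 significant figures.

The CYP2B6 pathway (23% of clearance) is boosted to 4.3× activity: 0.23 × 4.3 = 0.989.
CYP3A4 (37%) and the residual 40% are unaffected.
New clearance relative to baseline: 0.989 + 0.37 + 0.4 = 1.759.
Systemic exposure ratio = CL_old/CL_new = 1 / 1.759 = 0.569.

0.569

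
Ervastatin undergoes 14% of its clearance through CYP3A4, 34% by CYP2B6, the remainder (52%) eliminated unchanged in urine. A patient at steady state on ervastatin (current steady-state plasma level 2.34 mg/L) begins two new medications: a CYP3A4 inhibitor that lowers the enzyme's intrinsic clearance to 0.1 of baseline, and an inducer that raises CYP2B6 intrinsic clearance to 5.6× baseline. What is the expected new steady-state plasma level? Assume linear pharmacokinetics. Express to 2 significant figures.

CYP3A4: 0.14 × 0.1 = 0.014
CYP2B6: 0.34 × 5.6 = 1.904
Other: 0.52 (unchanged)
New clearance relative to baseline: 0.014 + 1.904 + 0.52 = 2.438.
Dividing the baseline by the relative clearance: 2.34 / 2.438 = 0.96 mg/L.

0.96 mg/L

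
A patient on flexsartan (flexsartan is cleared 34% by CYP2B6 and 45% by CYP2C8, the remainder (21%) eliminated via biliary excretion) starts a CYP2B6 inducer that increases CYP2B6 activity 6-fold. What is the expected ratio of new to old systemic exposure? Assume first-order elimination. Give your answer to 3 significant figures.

0.370

The CYP2B6 pathway (34% of clearance) rises to 6× activity: 0.34 × 6 = 2.04.
CYP2C8 (45%) and the residual 21% are unaffected.
CL_new/CL_old = 2.04 + 0.45 + 0.21 = 2.7.
Since systemic exposure ∝ 1/CL, the ratio is 1 / 2.7 = 0.370.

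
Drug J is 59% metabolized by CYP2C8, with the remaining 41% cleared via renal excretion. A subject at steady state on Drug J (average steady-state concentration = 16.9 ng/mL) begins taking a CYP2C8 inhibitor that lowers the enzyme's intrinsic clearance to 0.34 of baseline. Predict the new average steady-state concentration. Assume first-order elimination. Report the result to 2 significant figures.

28 ng/mL

The CYP2C8 pathway (59% of clearance) drops to 0.34× activity: 0.59 × 0.34 = 0.2006.
Non-CYP routes (41%) are unchanged.
CL_new/CL_old = 0.2006 + 0.41 = 0.6106.
New average steady-state concentration = baseline ÷ relative clearance = 16.9 / 0.6106 = 28 ng/mL.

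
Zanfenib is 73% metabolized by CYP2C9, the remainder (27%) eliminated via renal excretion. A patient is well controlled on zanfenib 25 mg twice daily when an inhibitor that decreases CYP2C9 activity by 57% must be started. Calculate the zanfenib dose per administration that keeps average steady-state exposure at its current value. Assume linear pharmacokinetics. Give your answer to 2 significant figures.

15 mg

The CYP2C9 pathway (73% of clearance) is reduced to 0.43× activity: 0.73 × 0.43 = 0.3139.
The remaining 27% of clearance is unaffected.
New clearance relative to baseline: 0.3139 + 0.27 = 0.5839.
Exposure is unchanged when dose changes in proportion to clearance. New dose = 25 mg × 0.5839 = 15 mg.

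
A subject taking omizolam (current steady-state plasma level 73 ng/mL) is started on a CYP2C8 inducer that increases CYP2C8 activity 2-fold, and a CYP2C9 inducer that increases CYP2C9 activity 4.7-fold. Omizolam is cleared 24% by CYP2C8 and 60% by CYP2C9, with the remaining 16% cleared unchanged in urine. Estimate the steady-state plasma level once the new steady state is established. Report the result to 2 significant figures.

CYP2C8: 0.24 × 2 = 0.48
CYP2C9: 0.6 × 4.7 = 2.82
Other: 0.16 (unchanged)
Relative clearance = 0.48 + 2.82 + 0.16 = 3.46.
Dividing the baseline by the relative clearance: 73 / 3.46 = 21 ng/mL.

21 ng/mL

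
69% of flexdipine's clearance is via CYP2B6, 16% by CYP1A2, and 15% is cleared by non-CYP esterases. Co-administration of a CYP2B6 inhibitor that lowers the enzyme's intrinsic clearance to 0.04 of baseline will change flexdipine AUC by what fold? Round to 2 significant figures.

3.0

The CYP2B6 pathway (69% of clearance) is reduced to 0.04× activity: 0.69 × 0.04 = 0.0276.
CYP1A2 (16%) and the residual 15% are unaffected.
Relative clearance = 0.0276 + 0.16 + 0.15 = 0.3376.
Since AUC ∝ 1/CL, the ratio is 1 / 0.3376 = 3.0.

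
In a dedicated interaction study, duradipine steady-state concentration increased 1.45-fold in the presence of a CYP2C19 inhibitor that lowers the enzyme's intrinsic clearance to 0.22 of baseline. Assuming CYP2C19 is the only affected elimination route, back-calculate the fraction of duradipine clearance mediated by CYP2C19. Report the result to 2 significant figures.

Let fm be the CYP2C19 fraction. New clearance relative to baseline = fm × 0.22 + (1 − fm).
Steady-state concentration ratio = 1 / (new CL fraction), so new CL fraction = 1 / 1.45 = 0.6897.
fm × 0.22 + 1 − fm = 0.6897  ⇒  fm × (0.22 − 1) = −0.3103  ⇒  fm = 0.40.

0.40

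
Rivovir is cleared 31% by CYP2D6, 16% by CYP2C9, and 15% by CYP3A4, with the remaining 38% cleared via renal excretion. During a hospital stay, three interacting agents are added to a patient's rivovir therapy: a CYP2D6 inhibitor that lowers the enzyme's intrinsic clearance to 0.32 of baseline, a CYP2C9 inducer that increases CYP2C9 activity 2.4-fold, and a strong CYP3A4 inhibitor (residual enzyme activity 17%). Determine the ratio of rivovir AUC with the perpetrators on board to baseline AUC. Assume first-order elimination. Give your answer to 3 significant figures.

1.13

The CYP2D6 pathway (31% of clearance) falls to 0.32× activity: 0.31 × 0.32 = 0.0992.
The CYP2C9 pathway (16% of clearance) increases to 2.4× activity: 0.16 × 2.4 = 0.384.
The CYP3A4 pathway (15% of clearance) is reduced to 0.17× activity: 0.15 × 0.17 = 0.0255.
The remaining 38% of clearance is unaffected.
New clearance relative to baseline: 0.0992 + 0.384 + 0.0255 + 0.38 = 0.8887.
Because AUC varies inversely with clearance, the combined effect is 1 / 0.8887 = 1.13.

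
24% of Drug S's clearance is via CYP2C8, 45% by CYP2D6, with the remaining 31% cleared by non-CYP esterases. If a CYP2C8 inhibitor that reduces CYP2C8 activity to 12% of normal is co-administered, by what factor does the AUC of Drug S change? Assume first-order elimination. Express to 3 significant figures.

1.27

The CYP2C8 pathway (24% of clearance) drops to 0.12× activity: 0.24 × 0.12 = 0.0288.
CYP2D6 (45%) and the residual 31% are unaffected.
New clearance relative to baseline: 0.0288 + 0.45 + 0.31 = 0.7888.
AUC ratio = CL_old/CL_new = 1 / 0.7888 = 1.27.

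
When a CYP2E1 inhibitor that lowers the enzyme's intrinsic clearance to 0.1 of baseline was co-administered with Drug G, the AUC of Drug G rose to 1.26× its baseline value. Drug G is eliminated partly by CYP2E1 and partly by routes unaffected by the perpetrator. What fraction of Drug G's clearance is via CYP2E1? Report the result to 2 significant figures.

0.23

Let fm be the CYP2E1 fraction. New clearance relative to baseline = fm × 0.1 + (1 − fm).
AUC ratio = 1 / (new CL fraction), so new CL fraction = 1 / 1.26 = 0.7937.
fm × 0.1 + 1 − fm = 0.7937  ⇒  fm × (0.1 − 1) = −0.2063  ⇒  fm = 0.23.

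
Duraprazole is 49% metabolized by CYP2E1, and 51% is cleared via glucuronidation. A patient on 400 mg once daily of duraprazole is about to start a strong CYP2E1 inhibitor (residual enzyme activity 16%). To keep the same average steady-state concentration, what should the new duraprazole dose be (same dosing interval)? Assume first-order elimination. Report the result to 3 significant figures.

The CYP2E1 pathway (49% of clearance) drops to 0.16× activity: 0.49 × 0.16 = 0.0784.
The remaining 51% of clearance is unaffected.
New clearance relative to baseline: 0.0784 + 0.51 = 0.5884.
Css,avg = (dose rate)/CL, so holding Css fixed requires dose ∝ CL: 400 × 0.5884 = 235 mg.

235 mg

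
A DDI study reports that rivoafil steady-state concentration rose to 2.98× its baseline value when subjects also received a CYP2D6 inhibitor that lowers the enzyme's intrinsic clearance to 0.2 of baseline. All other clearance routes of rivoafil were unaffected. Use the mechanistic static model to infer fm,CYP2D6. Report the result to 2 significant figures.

CL'/CL = 1 / 2.98 = 0.3356
0.2·fm + (1 − fm) = 0.3356
fm = (0.3356 − 1) / (0.2 − 1) = 0.83

0.83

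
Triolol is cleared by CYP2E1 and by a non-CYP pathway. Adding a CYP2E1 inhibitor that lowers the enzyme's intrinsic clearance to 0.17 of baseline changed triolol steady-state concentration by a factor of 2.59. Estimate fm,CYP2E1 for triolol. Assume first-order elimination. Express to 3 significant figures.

Let fm be the CYP2E1 fraction. New clearance relative to baseline = fm × 0.17 + (1 − fm).
Steady-state concentration ratio = 1 / (new CL fraction), so new CL fraction = 1 / 2.59 = 0.3861.
fm × 0.17 + 1 − fm = 0.3861  ⇒  fm × (0.17 − 1) = −0.6139  ⇒  fm = 0.740.

0.740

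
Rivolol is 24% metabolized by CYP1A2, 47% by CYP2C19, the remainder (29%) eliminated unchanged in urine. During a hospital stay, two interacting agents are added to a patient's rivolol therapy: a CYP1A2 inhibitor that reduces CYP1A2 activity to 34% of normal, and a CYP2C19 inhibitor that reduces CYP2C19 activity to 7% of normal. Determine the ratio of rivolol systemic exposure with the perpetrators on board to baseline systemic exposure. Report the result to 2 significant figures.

2.5

CYP1A2: 0.24 × 0.34 = 0.0816
CYP2C19: 0.47 × 0.07 = 0.0329
Other: 0.29 (unchanged)
New clearance relative to baseline: 0.0816 + 0.0329 + 0.29 = 0.4045.
Systemic exposure ∝ 1/CL: fold-change = 1 / 0.4045 = 2.5.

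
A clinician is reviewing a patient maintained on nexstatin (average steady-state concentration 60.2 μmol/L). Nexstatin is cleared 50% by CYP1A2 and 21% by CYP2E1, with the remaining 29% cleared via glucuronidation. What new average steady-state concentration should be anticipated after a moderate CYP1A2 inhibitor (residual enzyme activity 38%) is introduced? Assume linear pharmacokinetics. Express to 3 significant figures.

The CYP1A2 pathway (50% of clearance) falls to 0.38× activity: 0.5 × 0.38 = 0.19.
CYP2E1 (21%) and the residual 29% are unaffected.
New clearance relative to baseline: 0.19 + 0.21 + 0.29 = 0.69.
Average steady-state concentration ∝ 1/CL, so new value = 60.2 / 0.69 = 87.2 μmol/L.

87.2 μmol/L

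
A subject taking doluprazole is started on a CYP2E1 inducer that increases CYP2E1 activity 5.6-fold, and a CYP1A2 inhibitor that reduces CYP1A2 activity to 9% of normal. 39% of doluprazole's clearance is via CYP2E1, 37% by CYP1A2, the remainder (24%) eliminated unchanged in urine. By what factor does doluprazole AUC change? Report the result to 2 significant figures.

0.41

The CYP2E1 pathway (39% of clearance) is boosted to 5.6× activity: 0.39 × 5.6 = 2.184.
The CYP1A2 pathway (37% of clearance) falls to 0.09× activity: 0.37 × 0.09 = 0.0333.
Non-CYP routes (24%) are unchanged.
CL_new/CL_old = 2.184 + 0.0333 + 0.24 = 2.4573.
Net AUC ratio = 1 / 2.4573 = 0.41.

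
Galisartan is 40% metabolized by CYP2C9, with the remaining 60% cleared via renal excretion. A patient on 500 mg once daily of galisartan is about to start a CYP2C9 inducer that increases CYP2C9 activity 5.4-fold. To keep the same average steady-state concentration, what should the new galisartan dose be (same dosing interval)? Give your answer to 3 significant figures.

1.38 × 10³ mg

The CYP2C9 pathway (40% of clearance) rises to 5.4× activity: 0.4 × 5.4 = 2.16.
The remaining 60% of clearance is unaffected.
New clearance relative to baseline: 2.16 + 0.6 = 2.76.
To maintain the same steady-state level, dose must scale with clearance: new dose = 500 × 2.76 = 1.38 × 10³ mg.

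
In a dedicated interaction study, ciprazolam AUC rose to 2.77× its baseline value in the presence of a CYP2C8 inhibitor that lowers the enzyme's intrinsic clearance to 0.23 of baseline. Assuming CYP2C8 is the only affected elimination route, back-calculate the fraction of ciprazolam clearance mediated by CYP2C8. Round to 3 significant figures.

Let fm be the CYP2C8 fraction. New clearance relative to baseline = fm × 0.23 + (1 − fm).
AUC ratio = 1 / (new CL fraction), so new CL fraction = 1 / 2.77 = 0.361.
fm × 0.23 + 1 − fm = 0.361  ⇒  fm × (0.23 − 1) = −0.639  ⇒  fm = 0.830.

0.830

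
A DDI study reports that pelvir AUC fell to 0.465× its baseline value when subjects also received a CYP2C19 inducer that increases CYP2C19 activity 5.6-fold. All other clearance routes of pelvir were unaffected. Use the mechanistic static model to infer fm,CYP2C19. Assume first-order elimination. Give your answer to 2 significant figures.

0.25

CL'/CL = 1 / 0.465 = 2.151
5.6·fm + (1 − fm) = 2.151
fm = (2.151 − 1) / (5.6 − 1) = 0.25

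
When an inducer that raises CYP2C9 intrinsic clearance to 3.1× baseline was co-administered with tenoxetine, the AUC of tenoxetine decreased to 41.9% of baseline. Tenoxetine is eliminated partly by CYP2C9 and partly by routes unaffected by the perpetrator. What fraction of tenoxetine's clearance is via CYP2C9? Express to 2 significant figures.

CL'/CL = 1 / 0.419 = 2.387
3.1·fm + (1 − fm) = 2.387
fm = (2.387 − 1) / (3.1 − 1) = 0.66

0.66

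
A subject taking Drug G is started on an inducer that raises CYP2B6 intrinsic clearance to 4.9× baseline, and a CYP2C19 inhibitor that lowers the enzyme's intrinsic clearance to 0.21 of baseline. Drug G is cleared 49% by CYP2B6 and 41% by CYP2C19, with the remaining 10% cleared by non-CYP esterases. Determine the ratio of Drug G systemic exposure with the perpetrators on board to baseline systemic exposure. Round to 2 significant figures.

0.39

The CYP2B6 pathway (49% of clearance) increases to 4.9× activity: 0.49 × 4.9 = 2.401.
The CYP2C19 pathway (41% of clearance) drops to 0.21× activity: 0.41 × 0.21 = 0.0861.
Non-CYP routes (10%) are unchanged.
Relative clearance = 2.401 + 0.0861 + 0.1 = 2.5871.
Because systemic exposure varies inversely with clearance, the combined effect is 1 / 2.5871 = 0.39.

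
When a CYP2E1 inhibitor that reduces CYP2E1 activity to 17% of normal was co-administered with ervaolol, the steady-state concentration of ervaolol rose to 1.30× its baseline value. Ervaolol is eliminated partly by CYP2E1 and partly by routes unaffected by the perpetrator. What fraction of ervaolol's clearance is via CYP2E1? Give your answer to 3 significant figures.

0.278

CL'/CL = 1 / 1.30 = 0.7692
0.17·fm + (1 − fm) = 0.7692
fm = (0.7692 − 1) / (0.17 − 1) = 0.278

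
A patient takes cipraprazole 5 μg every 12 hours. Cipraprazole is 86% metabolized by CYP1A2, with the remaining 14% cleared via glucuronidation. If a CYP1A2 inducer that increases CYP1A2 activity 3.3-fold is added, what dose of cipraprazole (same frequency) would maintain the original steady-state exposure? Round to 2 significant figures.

15 μg

The CYP1A2 pathway (86% of clearance) increases to 3.3× activity: 0.86 × 3.3 = 2.838.
The remaining 14% of clearance is unaffected.
New clearance relative to baseline: 2.838 + 0.14 = 2.978.
Exposure is unchanged when dose changes in proportion to clearance. New dose = 5 μg × 2.978 = 15 μg.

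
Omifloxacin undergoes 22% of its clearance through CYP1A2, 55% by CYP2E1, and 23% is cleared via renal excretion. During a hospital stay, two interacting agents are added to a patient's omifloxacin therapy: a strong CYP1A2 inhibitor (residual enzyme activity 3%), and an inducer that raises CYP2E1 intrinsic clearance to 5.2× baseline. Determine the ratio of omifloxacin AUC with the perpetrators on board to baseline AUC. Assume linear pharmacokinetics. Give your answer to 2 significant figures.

0.32

The CYP1A2 pathway (22% of clearance) drops to 0.03× activity: 0.22 × 0.03 = 0.0066.
The CYP2E1 pathway (55% of clearance) increases to 5.2× activity: 0.55 × 5.2 = 2.86.
The remaining 23% of clearance is unaffected.
Relative clearance = 0.0066 + 2.86 + 0.23 = 3.0966.
AUC ∝ 1/CL: fold-change = 1 / 3.0966 = 0.32.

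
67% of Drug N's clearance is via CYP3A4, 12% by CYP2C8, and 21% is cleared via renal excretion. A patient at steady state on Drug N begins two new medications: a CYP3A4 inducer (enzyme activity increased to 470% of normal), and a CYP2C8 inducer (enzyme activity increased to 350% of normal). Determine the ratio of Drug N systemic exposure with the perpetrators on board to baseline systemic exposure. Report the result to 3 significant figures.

0.265

The CYP3A4 pathway (67% of clearance) rises to 4.7× activity: 0.67 × 4.7 = 3.149.
The CYP2C8 pathway (12% of clearance) is boosted to 3.5× activity: 0.12 × 3.5 = 0.42.
The remaining 21% of clearance is unaffected.
New clearance relative to baseline: 3.149 + 0.42 + 0.21 = 3.779.
Because systemic exposure varies inversely with clearance, the combined effect is 1 / 3.779 = 0.265.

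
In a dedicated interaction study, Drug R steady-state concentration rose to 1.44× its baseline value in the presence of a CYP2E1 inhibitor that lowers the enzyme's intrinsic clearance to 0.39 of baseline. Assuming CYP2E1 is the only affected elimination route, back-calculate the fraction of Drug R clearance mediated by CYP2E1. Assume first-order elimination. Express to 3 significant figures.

Call the CYP2E1 fraction fm. After the interaction, CL_new/CL_old = fm × 0.39 + (1 − fm).
Steady-state concentration ratio = 1 / (new CL fraction), so new CL fraction = 1 / 1.44 = 0.6944.
fm × 0.39 + 1 − fm = 0.6944  ⇒  fm × (0.39 − 1) = −0.3056  ⇒  fm = 0.501.

0.501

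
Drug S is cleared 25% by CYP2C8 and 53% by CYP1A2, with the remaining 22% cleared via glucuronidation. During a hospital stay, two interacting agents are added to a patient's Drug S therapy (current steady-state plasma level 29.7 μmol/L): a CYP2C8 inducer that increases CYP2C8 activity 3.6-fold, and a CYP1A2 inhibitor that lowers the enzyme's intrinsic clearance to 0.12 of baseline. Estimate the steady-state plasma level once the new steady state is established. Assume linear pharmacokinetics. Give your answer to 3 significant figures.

The CYP2C8 pathway (25% of clearance) increases to 3.6× activity: 0.25 × 3.6 = 0.9.
The CYP1A2 pathway (53% of clearance) is reduced to 0.12× activity: 0.53 × 0.12 = 0.0636.
Non-CYP routes (22%) are unchanged.
CL_new/CL_old = 0.9 + 0.0636 + 0.22 = 1.1836.
New steady-state plasma level = 29.7 / 1.1836 = 25.1 μmol/L (concentration scales inversely with clearance).

25.1 μmol/L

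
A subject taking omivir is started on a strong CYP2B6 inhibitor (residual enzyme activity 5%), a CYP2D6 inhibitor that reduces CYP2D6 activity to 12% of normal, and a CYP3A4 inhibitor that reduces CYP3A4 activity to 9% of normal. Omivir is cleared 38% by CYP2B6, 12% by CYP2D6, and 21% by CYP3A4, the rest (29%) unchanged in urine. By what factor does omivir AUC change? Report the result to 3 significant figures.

2.92

The CYP2B6 pathway (38% of clearance) drops to 0.05× activity: 0.38 × 0.05 = 0.019.
The CYP2D6 pathway (12% of clearance) falls to 0.12× activity: 0.12 × 0.12 = 0.0144.
The CYP3A4 pathway (21% of clearance) is reduced to 0.09× activity: 0.21 × 0.09 = 0.0189.
The remaining 29% of clearance is unaffected.
Relative clearance = 0.019 + 0.0144 + 0.0189 + 0.29 = 0.3423.
AUC ∝ 1/CL: fold-change = 1 / 0.3423 = 2.92.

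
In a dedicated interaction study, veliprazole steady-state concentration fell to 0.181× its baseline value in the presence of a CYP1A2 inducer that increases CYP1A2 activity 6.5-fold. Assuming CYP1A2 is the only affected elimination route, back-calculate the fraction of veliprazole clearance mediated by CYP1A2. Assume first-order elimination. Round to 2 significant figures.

0.82

CL'/CL = 1 / 0.181 = 5.525
6.5·fm + (1 − fm) = 5.525
fm = (5.525 − 1) / (6.5 − 1) = 0.82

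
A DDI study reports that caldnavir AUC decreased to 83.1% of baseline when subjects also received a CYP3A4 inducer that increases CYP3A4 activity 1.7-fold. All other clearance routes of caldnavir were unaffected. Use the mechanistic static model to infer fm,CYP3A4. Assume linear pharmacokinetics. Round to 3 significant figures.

0.291

Let fm be the CYP3A4 fraction. New clearance relative to baseline = fm × 1.7 + (1 − fm).
AUC ratio = 1 / (new CL fraction), so new CL fraction = 1 / 0.831 = 1.203.
fm × 1.7 + 1 − fm = 1.203  ⇒  fm × (1.7 − 1) = 0.2034  ⇒  fm = 0.291.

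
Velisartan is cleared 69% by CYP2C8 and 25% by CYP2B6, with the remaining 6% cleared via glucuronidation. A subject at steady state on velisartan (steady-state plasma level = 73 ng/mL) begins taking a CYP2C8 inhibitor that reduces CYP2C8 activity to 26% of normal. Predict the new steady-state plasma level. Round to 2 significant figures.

CYP2C8: 0.69 × 0.26 = 0.1794
CYP2B6: 0.25 (unchanged)
Other: 0.06 (unchanged)
New clearance relative to baseline: 0.1794 + 0.25 + 0.06 = 0.4894.
New steady-state plasma level = baseline ÷ relative clearance = 73 / 0.4894 = 1.5 × 10² ng/mL.

1.5 × 10² ng/mL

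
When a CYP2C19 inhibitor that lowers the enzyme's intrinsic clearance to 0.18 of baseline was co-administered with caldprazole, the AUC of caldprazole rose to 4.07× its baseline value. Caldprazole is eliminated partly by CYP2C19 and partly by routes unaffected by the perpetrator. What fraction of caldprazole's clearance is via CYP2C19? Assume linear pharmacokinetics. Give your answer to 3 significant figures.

0.920

Call the CYP2C19 fraction fm. After the interaction, CL_new/CL_old = fm × 0.18 + (1 − fm).
AUC ratio = 1 / (new CL fraction), so new CL fraction = 1 / 4.07 = 0.2457.
fm × 0.18 + 1 − fm = 0.2457  ⇒  fm × (0.18 − 1) = −0.7543  ⇒  fm = 0.920.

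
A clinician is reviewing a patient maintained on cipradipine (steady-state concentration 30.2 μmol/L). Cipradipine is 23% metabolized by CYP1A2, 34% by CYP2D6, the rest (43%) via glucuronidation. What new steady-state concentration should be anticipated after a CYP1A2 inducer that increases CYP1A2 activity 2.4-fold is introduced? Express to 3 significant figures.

22.8 μmol/L

CYP1A2: 0.23 × 2.4 = 0.552
CYP2D6: 0.34 (unchanged)
Other: 0.43 (unchanged)
New clearance relative to baseline: 0.552 + 0.34 + 0.43 = 1.322.
Steady-state concentration ∝ 1/CL, so new value = 30.2 / 1.322 = 22.8 μmol/L.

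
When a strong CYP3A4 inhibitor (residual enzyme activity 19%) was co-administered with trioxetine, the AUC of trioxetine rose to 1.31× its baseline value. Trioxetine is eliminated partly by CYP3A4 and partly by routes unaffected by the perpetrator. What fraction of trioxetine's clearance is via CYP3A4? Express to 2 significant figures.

Let fm be the CYP3A4 fraction. New clearance relative to baseline = fm × 0.19 + (1 − fm).
AUC ratio = 1 / (new CL fraction), so new CL fraction = 1 / 1.31 = 0.7634.
fm × 0.19 + 1 − fm = 0.7634  ⇒  fm × (0.19 − 1) = −0.2366  ⇒  fm = 0.29.

0.29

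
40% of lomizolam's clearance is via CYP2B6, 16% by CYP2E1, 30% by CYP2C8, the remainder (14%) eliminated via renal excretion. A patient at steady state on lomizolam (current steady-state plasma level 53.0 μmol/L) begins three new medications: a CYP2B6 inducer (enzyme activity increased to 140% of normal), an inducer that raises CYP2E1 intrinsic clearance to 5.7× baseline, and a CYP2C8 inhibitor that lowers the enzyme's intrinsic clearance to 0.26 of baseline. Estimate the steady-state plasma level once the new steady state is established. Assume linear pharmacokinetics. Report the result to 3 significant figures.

31.4 μmol/L

The CYP2B6 pathway (40% of clearance) increases to 1.4× activity: 0.4 × 1.4 = 0.56.
The CYP2E1 pathway (16% of clearance) rises to 5.7× activity: 0.16 × 5.7 = 0.912.
The CYP2C8 pathway (30% of clearance) is reduced to 0.26× activity: 0.3 × 0.26 = 0.078.
Non-CYP routes (14%) are unchanged.
New clearance relative to baseline: 0.56 + 0.912 + 0.078 + 0.14 = 1.69.
Dividing the baseline by the relative clearance: 53.0 / 1.69 = 31.4 μmol/L.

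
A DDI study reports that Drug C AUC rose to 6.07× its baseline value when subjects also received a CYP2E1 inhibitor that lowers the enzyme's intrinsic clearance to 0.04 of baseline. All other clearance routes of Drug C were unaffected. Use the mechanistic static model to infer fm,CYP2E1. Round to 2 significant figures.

Let x = fm,CYP2E1. Because AUC ∝ 1/CL, relative clearance fell to 1/6.07 = 0.1647.
Setting x·0.04 + (1 − x) = 0.1647 and solving: x = (0.1647 − 1)/(0.04 − 1) = 0.87.

0.87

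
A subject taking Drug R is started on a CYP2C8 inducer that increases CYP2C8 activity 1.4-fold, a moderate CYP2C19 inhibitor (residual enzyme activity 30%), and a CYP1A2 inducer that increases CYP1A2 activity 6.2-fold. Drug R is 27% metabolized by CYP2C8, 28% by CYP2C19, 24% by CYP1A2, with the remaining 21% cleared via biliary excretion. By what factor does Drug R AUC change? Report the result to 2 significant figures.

The CYP2C8 pathway (27% of clearance) is boosted to 1.4× activity: 0.27 × 1.4 = 0.378.
The CYP2C19 pathway (28% of clearance) drops to 0.3× activity: 0.28 × 0.3 = 0.084.
The CYP1A2 pathway (24% of clearance) rises to 6.2× activity: 0.24 × 6.2 = 1.488.
Non-CYP routes (21%) are unchanged.
CL_new/CL_old = 0.378 + 0.084 + 1.488 + 0.21 = 2.16.
Net AUC ratio = 1 / 2.16 = 0.46.

0.46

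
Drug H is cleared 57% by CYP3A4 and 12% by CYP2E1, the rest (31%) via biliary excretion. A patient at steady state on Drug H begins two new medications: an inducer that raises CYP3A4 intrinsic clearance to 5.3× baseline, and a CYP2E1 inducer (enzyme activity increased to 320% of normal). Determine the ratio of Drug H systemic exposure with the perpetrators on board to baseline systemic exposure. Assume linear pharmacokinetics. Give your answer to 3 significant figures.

CYP3A4: 0.57 × 5.3 = 3.021
CYP2E1: 0.12 × 3.2 = 0.384
Other: 0.31 (unchanged)
New clearance relative to baseline: 3.021 + 0.384 + 0.31 = 3.715.
Net systemic exposure ratio = 1 / 3.715 = 0.269.

0.269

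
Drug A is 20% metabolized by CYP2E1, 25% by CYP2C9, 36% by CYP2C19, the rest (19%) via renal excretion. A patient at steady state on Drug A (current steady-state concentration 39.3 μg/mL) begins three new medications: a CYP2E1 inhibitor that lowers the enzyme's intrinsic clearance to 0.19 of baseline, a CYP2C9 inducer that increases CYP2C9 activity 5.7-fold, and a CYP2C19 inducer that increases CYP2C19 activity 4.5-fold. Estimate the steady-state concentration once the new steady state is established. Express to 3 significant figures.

12.0 μg/mL

The CYP2E1 pathway (20% of clearance) falls to 0.19× activity: 0.2 × 0.19 = 0.038.
The CYP2C9 pathway (25% of clearance) increases to 5.7× activity: 0.25 × 5.7 = 1.425.
The CYP2C19 pathway (36% of clearance) increases to 4.5× activity: 0.36 × 4.5 = 1.62.
Non-CYP routes (19%) are unchanged.
CL_new/CL_old = 0.038 + 1.425 + 1.62 + 0.19 = 3.273.
Steady-state concentration ∝ 1/CL: new value = 39.3 / 3.273 = 12.0 μg/mL.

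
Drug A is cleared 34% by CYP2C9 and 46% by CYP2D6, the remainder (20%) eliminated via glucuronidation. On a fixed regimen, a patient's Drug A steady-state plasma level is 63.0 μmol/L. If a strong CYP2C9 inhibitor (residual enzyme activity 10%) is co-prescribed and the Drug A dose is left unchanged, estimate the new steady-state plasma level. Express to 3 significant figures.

CYP2C9: 0.34 × 0.1 = 0.034
CYP2D6: 0.46 (unchanged)
Other: 0.2 (unchanged)
New clearance relative to baseline: 0.034 + 0.46 + 0.2 = 0.694.
New steady-state plasma level = baseline ÷ relative clearance = 63.0 / 0.694 = 90.8 μmol/L.

90.8 μmol/L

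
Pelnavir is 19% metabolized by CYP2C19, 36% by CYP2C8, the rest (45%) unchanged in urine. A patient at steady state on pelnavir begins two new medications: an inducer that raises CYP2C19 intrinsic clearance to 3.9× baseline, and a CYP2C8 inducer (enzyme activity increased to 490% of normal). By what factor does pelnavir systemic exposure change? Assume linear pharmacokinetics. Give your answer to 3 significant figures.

The CYP2C19 pathway (19% of clearance) increases to 3.9× activity: 0.19 × 3.9 = 0.741.
The CYP2C8 pathway (36% of clearance) increases to 4.9× activity: 0.36 × 4.9 = 1.764.
The remaining 45% of clearance is unaffected.
Relative clearance = 0.741 + 1.764 + 0.45 = 2.955.
Because systemic exposure varies inversely with clearance, the combined effect is 1 / 2.955 = 0.338.

0.338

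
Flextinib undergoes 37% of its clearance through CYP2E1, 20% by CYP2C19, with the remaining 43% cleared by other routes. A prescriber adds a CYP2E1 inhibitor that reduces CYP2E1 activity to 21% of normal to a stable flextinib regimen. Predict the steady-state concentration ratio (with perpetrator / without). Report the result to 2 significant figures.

1.4

The CYP2E1 pathway (37% of clearance) drops to 0.21× activity: 0.37 × 0.21 = 0.0777.
CYP2C19 (20%) and the residual 43% are unaffected.
Relative clearance = 0.0777 + 0.2 + 0.43 = 0.7077.
Steady-state concentration ratio = CL_old/CL_new = 1 / 0.7077 = 1.4.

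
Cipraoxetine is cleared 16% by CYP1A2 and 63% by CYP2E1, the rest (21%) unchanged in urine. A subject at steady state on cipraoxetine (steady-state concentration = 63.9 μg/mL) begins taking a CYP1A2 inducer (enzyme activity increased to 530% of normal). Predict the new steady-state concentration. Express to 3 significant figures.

37.9 μg/mL

The CYP1A2 pathway (16% of clearance) is boosted to 5.3× activity: 0.16 × 5.3 = 0.848.
CYP2E1 (63%) and the residual 21% are unaffected.
New clearance relative to baseline: 0.848 + 0.63 + 0.21 = 1.688.
With dosing unchanged, steady-state concentration scales as 1/CL: 63.9 / 1.688 = 37.9 μg/mL.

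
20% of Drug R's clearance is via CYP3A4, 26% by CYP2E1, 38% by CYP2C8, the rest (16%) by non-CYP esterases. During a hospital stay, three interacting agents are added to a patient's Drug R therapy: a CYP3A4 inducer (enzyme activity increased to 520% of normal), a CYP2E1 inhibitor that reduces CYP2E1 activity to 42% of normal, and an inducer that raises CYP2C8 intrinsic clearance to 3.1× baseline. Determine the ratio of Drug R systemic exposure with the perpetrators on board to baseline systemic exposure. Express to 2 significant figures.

The CYP3A4 pathway (20% of clearance) is boosted to 5.2× activity: 0.2 × 5.2 = 1.04.
The CYP2E1 pathway (26% of clearance) drops to 0.42× activity: 0.26 × 0.42 = 0.1092.
The CYP2C8 pathway (38% of clearance) rises to 3.1× activity: 0.38 × 3.1 = 1.178.
The remaining 16% of clearance is unaffected.
New clearance relative to baseline: 1.04 + 0.1092 + 1.178 + 0.16 = 2.4872.
Because systemic exposure varies inversely with clearance, the combined effect is 1 / 2.4872 = 0.40.

0.40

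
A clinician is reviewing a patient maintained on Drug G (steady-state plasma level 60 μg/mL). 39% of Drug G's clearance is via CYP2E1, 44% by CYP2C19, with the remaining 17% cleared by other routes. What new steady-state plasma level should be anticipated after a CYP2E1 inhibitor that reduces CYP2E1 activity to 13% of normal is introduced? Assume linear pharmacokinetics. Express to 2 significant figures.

91 μg/mL

CYP2E1: 0.39 × 0.13 = 0.0507
CYP2C19: 0.44 (unchanged)
Other: 0.17 (unchanged)
CL_new/CL_old = 0.0507 + 0.44 + 0.17 = 0.6607.
New steady-state plasma level = baseline ÷ relative clearance = 60 / 0.6607 = 91 μg/mL.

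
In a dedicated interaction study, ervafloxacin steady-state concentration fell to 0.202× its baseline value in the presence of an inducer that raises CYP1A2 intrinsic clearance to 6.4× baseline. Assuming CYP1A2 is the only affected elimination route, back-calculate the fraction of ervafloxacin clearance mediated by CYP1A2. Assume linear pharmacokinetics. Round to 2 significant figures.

CL'/CL = 1 / 0.202 = 4.95
6.4·fm + (1 − fm) = 4.95
fm = (4.95 − 1) / (6.4 − 1) = 0.73

0.73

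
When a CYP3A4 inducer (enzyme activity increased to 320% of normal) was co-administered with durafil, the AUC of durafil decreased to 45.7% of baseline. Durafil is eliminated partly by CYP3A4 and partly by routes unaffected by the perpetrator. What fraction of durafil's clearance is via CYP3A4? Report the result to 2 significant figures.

Let x = fm,CYP3A4. Because AUC ∝ 1/CL, relative clearance rose to 1/0.457 = 2.188.
Only the CYP3A4 route changed, so 2.188 = x·3.2 + (1 − x), giving x = 0.54.

0.54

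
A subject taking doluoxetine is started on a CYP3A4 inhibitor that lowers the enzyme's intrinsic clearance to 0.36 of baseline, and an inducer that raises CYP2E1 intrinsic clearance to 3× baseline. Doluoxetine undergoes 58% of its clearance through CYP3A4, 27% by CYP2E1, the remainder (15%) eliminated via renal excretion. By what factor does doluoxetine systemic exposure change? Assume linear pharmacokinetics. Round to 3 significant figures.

The CYP3A4 pathway (58% of clearance) falls to 0.36× activity: 0.58 × 0.36 = 0.2088.
The CYP2E1 pathway (27% of clearance) rises to 3× activity: 0.27 × 3 = 0.81.
Non-CYP routes (15%) are unchanged.
CL_new/CL_old = 0.2088 + 0.81 + 0.15 = 1.1688.
Because systemic exposure varies inversely with clearance, the combined effect is 1 / 1.1688 = 0.856.

0.856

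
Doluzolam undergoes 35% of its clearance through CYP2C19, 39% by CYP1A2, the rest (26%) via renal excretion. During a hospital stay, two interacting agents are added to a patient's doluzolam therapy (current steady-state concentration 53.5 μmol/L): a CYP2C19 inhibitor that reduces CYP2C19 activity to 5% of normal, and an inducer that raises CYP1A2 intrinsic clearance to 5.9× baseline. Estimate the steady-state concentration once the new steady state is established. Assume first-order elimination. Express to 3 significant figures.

20.7 μmol/L

CYP2C19: 0.35 × 0.05 = 0.0175
CYP1A2: 0.39 × 5.9 = 2.301
Other: 0.26 (unchanged)
New clearance relative to baseline: 0.0175 + 2.301 + 0.26 = 2.5785.
New steady-state concentration = 53.5 / 2.5785 = 20.7 μmol/L (concentration scales inversely with clearance).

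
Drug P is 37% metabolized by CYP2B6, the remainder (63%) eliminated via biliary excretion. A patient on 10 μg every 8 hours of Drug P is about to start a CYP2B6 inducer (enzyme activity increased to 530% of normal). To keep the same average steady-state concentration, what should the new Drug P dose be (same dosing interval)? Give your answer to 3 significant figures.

The CYP2B6 pathway (37% of clearance) rises to 5.3× activity: 0.37 × 5.3 = 1.961.
Non-CYP routes (63%) are unchanged.
CL_new/CL_old = 1.961 + 0.63 = 2.591.
To maintain the same steady-state level, dose must scale with clearance: new dose = 10 × 2.591 = 25.9 μg.

25.9 μg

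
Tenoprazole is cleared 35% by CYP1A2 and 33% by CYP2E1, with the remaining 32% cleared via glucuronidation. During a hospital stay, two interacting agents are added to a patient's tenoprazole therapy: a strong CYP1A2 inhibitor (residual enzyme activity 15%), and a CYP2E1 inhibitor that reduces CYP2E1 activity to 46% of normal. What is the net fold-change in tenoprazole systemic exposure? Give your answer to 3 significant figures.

The CYP1A2 pathway (35% of clearance) falls to 0.15× activity: 0.35 × 0.15 = 0.0525.
The CYP2E1 pathway (33% of clearance) is reduced to 0.46× activity: 0.33 × 0.46 = 0.1518.
The remaining 32% of clearance is unaffected.
CL_new/CL_old = 0.0525 + 0.1518 + 0.32 = 0.5243.
Net systemic exposure ratio = 1 / 0.5243 = 1.91.

1.91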